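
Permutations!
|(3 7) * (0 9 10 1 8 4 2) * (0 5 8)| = |(0 9 10 1)(2 5 8 4)(3 7)| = 4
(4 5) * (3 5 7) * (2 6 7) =[0, 1, 6, 5, 2, 4, 7, 3] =(2 6 7 3 5 4)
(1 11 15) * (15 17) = (1 11 17 15) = [0, 11, 2, 3, 4, 5, 6, 7, 8, 9, 10, 17, 12, 13, 14, 1, 16, 15]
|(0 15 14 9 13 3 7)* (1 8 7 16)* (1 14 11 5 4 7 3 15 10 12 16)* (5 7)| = |(0 10 12 16 14 9 13 15 11 7)(1 8 3)(4 5)| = 30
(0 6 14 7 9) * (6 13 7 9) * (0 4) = [13, 1, 2, 3, 0, 5, 14, 6, 8, 4, 10, 11, 12, 7, 9] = (0 13 7 6 14 9 4)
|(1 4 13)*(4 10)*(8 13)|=|(1 10 4 8 13)|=5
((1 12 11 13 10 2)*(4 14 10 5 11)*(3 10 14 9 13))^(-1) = (14)(1 2 10 3 11 5 13 9 4 12)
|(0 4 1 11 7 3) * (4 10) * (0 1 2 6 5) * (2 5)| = 4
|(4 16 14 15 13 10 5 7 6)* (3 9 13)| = |(3 9 13 10 5 7 6 4 16 14 15)| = 11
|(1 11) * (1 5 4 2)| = |(1 11 5 4 2)| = 5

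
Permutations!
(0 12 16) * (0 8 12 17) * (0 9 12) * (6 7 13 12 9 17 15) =[15, 1, 2, 3, 4, 5, 7, 13, 0, 9, 10, 11, 16, 12, 14, 6, 8, 17] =(17)(0 15 6 7 13 12 16 8)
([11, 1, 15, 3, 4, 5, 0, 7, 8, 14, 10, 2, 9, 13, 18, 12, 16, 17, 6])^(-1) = (0 6 18 14 9 12 15 2 11)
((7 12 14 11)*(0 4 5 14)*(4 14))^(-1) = ((0 14 11 7 12)(4 5))^(-1) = (0 12 7 11 14)(4 5)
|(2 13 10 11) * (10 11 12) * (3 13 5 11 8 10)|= 15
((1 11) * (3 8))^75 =((1 11)(3 8))^75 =(1 11)(3 8)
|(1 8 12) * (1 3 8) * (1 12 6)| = 5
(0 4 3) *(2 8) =(0 4 3)(2 8) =[4, 1, 8, 0, 3, 5, 6, 7, 2]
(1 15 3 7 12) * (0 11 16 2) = [11, 15, 0, 7, 4, 5, 6, 12, 8, 9, 10, 16, 1, 13, 14, 3, 2] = (0 11 16 2)(1 15 3 7 12)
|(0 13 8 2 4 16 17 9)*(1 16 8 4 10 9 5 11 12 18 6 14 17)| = |(0 13 4 8 2 10 9)(1 16)(5 11 12 18 6 14 17)| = 14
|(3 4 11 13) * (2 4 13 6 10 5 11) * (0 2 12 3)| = 12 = |(0 2 4 12 3 13)(5 11 6 10)|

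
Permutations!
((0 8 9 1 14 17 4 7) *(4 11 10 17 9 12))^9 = (17)(0 7 4 12 8)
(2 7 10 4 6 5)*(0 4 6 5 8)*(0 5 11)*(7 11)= (0 4 7 10 6 8 5 2 11)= [4, 1, 11, 3, 7, 2, 8, 10, 5, 9, 6, 0]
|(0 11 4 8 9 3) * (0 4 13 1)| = 4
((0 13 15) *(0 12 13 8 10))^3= (15)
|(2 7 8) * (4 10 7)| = |(2 4 10 7 8)| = 5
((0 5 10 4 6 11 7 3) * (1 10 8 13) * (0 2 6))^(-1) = ((0 5 8 13 1 10 4)(2 6 11 7 3))^(-1) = (0 4 10 1 13 8 5)(2 3 7 11 6)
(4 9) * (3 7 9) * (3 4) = (3 7 9) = [0, 1, 2, 7, 4, 5, 6, 9, 8, 3]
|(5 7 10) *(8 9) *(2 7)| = 4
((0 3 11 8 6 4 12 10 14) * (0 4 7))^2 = ((0 3 11 8 6 7)(4 12 10 14))^2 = (0 11 6)(3 8 7)(4 10)(12 14)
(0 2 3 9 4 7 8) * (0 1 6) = [2, 6, 3, 9, 7, 5, 0, 8, 1, 4] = (0 2 3 9 4 7 8 1 6)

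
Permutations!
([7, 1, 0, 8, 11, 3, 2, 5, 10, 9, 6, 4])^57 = (0 7 5 3 8 10 6 2)(4 11)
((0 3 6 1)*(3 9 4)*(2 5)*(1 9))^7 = ((0 1)(2 5)(3 6 9 4))^7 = (0 1)(2 5)(3 4 9 6)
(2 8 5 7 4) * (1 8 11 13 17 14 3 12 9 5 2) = (1 8 2 11 13 17 14 3 12 9 5 7 4) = [0, 8, 11, 12, 1, 7, 6, 4, 2, 5, 10, 13, 9, 17, 3, 15, 16, 14]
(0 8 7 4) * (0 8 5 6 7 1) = [5, 0, 2, 3, 8, 6, 7, 4, 1] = (0 5 6 7 4 8 1)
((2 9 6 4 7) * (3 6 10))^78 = ((2 9 10 3 6 4 7))^78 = (2 9 10 3 6 4 7)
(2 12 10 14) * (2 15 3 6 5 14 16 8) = (2 12 10 16 8)(3 6 5 14 15) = [0, 1, 12, 6, 4, 14, 5, 7, 2, 9, 16, 11, 10, 13, 15, 3, 8]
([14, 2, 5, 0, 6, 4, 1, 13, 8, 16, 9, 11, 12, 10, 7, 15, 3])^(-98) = (0 16 10 7)(1 5 6 2 4)(3 9 13 14)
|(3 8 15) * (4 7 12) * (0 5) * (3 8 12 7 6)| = 4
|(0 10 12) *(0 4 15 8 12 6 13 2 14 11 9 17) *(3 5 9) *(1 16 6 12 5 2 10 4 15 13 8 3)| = |(0 4 13 10 12 15 3 2 14 11 1 16 6 8 5 9 17)| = 17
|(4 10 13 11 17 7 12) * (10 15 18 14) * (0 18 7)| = |(0 18 14 10 13 11 17)(4 15 7 12)| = 28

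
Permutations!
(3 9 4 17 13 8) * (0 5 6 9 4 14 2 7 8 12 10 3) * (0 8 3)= (0 5 6 9 14 2 7 3 4 17 13 12 10)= [5, 1, 7, 4, 17, 6, 9, 3, 8, 14, 0, 11, 10, 12, 2, 15, 16, 13]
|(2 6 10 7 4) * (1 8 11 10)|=8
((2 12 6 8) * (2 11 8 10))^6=(2 6)(10 12)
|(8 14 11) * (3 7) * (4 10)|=6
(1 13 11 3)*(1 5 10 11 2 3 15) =(1 13 2 3 5 10 11 15) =[0, 13, 3, 5, 4, 10, 6, 7, 8, 9, 11, 15, 12, 2, 14, 1]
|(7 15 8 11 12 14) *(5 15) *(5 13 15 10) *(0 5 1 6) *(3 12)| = 40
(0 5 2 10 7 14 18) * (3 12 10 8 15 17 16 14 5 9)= (0 9 3 12 10 7 5 2 8 15 17 16 14 18)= [9, 1, 8, 12, 4, 2, 6, 5, 15, 3, 7, 11, 10, 13, 18, 17, 14, 16, 0]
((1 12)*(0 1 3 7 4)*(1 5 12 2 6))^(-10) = (0 12 7)(1 6 2)(3 4 5)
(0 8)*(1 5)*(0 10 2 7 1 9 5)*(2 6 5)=(0 8 10 6 5 9 2 7 1)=[8, 0, 7, 3, 4, 9, 5, 1, 10, 2, 6]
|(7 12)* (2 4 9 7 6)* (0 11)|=6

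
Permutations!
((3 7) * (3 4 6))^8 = (7)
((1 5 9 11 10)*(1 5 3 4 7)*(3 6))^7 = (1 3 7 6 4)(5 10 11 9)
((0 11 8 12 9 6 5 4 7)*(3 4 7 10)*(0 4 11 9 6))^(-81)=((0 9)(3 11 8 12 6 5 7 4 10))^(-81)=(12)(0 9)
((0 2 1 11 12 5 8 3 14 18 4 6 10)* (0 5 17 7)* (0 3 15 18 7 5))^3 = (0 11 5 18 10 1 17 15 6 2 12 8 4)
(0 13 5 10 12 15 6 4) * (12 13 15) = [15, 1, 2, 3, 0, 10, 4, 7, 8, 9, 13, 11, 12, 5, 14, 6] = (0 15 6 4)(5 10 13)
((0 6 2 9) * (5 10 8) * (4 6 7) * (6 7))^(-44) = ((0 6 2 9)(4 7)(5 10 8))^(-44) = (5 10 8)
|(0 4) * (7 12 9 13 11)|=10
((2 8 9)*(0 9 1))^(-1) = ((0 9 2 8 1))^(-1) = (0 1 8 2 9)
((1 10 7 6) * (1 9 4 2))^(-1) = ((1 10 7 6 9 4 2))^(-1) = (1 2 4 9 6 7 10)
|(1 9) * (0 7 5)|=|(0 7 5)(1 9)|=6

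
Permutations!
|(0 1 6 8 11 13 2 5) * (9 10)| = |(0 1 6 8 11 13 2 5)(9 10)| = 8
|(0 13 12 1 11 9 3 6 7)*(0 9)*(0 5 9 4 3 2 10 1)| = |(0 13 12)(1 11 5 9 2 10)(3 6 7 4)| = 12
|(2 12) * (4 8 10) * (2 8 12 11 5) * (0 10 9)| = |(0 10 4 12 8 9)(2 11 5)| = 6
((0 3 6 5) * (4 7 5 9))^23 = (0 6 4 5 3 9 7)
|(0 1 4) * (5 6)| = 6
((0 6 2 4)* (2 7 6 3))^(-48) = (7) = ((0 3 2 4)(6 7))^(-48)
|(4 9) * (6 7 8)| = |(4 9)(6 7 8)| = 6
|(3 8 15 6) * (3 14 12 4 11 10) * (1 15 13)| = |(1 15 6 14 12 4 11 10 3 8 13)| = 11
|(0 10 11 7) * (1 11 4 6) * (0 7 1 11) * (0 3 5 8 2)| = |(0 10 4 6 11 1 3 5 8 2)| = 10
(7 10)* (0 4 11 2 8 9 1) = (0 4 11 2 8 9 1)(7 10) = [4, 0, 8, 3, 11, 5, 6, 10, 9, 1, 7, 2]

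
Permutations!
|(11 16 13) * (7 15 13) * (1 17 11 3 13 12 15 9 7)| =4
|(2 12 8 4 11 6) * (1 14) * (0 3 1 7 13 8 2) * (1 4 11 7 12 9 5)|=24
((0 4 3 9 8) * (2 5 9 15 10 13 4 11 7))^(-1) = (0 8 9 5 2 7 11)(3 4 13 10 15)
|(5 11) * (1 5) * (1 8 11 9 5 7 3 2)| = |(1 7 3 2)(5 9)(8 11)| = 4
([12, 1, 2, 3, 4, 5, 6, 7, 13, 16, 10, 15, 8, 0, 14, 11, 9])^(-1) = (0 13 8 12)(9 16)(11 15)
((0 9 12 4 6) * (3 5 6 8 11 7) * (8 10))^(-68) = ((0 9 12 4 10 8 11 7 3 5 6))^(-68) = (0 5 7 8 4 9 6 3 11 10 12)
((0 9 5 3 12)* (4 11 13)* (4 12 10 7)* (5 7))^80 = (0 4 12 7 13 9 11)(3 5 10)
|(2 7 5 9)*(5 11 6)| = |(2 7 11 6 5 9)| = 6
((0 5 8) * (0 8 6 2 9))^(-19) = (0 5 6 2 9)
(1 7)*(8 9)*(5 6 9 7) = (1 5 6 9 8 7) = [0, 5, 2, 3, 4, 6, 9, 1, 7, 8]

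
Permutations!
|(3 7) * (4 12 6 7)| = |(3 4 12 6 7)| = 5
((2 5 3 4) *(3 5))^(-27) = (5)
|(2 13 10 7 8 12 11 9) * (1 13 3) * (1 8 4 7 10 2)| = 8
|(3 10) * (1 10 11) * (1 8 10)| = 4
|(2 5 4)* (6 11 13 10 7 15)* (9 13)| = |(2 5 4)(6 11 9 13 10 7 15)| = 21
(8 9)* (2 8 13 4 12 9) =(2 8)(4 12 9 13) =[0, 1, 8, 3, 12, 5, 6, 7, 2, 13, 10, 11, 9, 4]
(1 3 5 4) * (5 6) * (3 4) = (1 4)(3 6 5) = [0, 4, 2, 6, 1, 3, 5]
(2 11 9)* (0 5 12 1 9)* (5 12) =[12, 9, 11, 3, 4, 5, 6, 7, 8, 2, 10, 0, 1] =(0 12 1 9 2 11)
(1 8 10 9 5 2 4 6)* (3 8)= [0, 3, 4, 8, 6, 2, 1, 7, 10, 5, 9]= (1 3 8 10 9 5 2 4 6)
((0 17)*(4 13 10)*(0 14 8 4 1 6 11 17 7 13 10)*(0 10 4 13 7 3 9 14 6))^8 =(6 17 11)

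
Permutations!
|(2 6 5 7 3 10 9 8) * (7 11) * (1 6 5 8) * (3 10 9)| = |(1 6 8 2 5 11 7 10 3 9)| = 10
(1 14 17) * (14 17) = (1 17) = [0, 17, 2, 3, 4, 5, 6, 7, 8, 9, 10, 11, 12, 13, 14, 15, 16, 1]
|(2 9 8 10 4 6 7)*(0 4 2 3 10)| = 9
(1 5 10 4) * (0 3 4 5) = (0 3 4 1)(5 10) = [3, 0, 2, 4, 1, 10, 6, 7, 8, 9, 5]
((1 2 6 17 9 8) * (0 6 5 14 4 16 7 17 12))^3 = (1 14 7 8 5 16 9 2 4 17)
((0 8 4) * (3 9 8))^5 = ((0 3 9 8 4))^5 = (9)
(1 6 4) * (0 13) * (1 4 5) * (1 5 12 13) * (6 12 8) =[1, 12, 2, 3, 4, 5, 8, 7, 6, 9, 10, 11, 13, 0] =(0 1 12 13)(6 8)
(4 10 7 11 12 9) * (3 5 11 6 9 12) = (12)(3 5 11)(4 10 7 6 9) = [0, 1, 2, 5, 10, 11, 9, 6, 8, 4, 7, 3, 12]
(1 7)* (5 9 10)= [0, 7, 2, 3, 4, 9, 6, 1, 8, 10, 5]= (1 7)(5 9 10)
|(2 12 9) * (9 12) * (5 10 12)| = 6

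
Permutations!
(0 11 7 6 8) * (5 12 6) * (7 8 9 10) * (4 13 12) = (0 11 8)(4 13 12 6 9 10 7 5) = [11, 1, 2, 3, 13, 4, 9, 5, 0, 10, 7, 8, 6, 12]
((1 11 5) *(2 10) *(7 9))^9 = (11)(2 10)(7 9)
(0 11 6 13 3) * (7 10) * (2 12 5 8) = (0 11 6 13 3)(2 12 5 8)(7 10) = [11, 1, 12, 0, 4, 8, 13, 10, 2, 9, 7, 6, 5, 3]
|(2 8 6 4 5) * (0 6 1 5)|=12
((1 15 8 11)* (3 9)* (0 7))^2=((0 7)(1 15 8 11)(3 9))^2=(1 8)(11 15)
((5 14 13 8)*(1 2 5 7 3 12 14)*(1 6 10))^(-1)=((1 2 5 6 10)(3 12 14 13 8 7))^(-1)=(1 10 6 5 2)(3 7 8 13 14 12)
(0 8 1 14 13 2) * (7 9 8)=[7, 14, 0, 3, 4, 5, 6, 9, 1, 8, 10, 11, 12, 2, 13]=(0 7 9 8 1 14 13 2)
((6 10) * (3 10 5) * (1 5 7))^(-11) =(1 5 3 10 6 7)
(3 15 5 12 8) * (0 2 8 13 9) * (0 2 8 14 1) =[8, 0, 14, 15, 4, 12, 6, 7, 3, 2, 10, 11, 13, 9, 1, 5] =(0 8 3 15 5 12 13 9 2 14 1)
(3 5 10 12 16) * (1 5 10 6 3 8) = [0, 5, 2, 10, 4, 6, 3, 7, 1, 9, 12, 11, 16, 13, 14, 15, 8] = (1 5 6 3 10 12 16 8)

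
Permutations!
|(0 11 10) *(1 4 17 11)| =6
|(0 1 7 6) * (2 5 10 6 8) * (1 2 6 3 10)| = |(0 2 5 1 7 8 6)(3 10)| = 14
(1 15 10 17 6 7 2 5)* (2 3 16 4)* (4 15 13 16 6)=(1 13 16 15 10 17 4 2 5)(3 6 7)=[0, 13, 5, 6, 2, 1, 7, 3, 8, 9, 17, 11, 12, 16, 14, 10, 15, 4]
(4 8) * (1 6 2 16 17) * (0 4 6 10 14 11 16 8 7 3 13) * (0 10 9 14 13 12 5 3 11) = (0 4 7 11 16 17 1 9 14)(2 8 6)(3 12 5)(10 13) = [4, 9, 8, 12, 7, 3, 2, 11, 6, 14, 13, 16, 5, 10, 0, 15, 17, 1]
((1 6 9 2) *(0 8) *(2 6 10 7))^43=(0 8)(1 2 7 10)(6 9)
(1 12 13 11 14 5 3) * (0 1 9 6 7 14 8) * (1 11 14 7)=[11, 12, 2, 9, 4, 3, 1, 7, 0, 6, 10, 8, 13, 14, 5]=(0 11 8)(1 12 13 14 5 3 9 6)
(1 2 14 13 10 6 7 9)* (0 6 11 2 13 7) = (0 6)(1 13 10 11 2 14 7 9) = [6, 13, 14, 3, 4, 5, 0, 9, 8, 1, 11, 2, 12, 10, 7]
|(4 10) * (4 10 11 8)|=|(4 11 8)|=3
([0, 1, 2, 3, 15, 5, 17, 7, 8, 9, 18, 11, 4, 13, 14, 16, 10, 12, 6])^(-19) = [0, 1, 2, 3, 6, 5, 16, 7, 8, 9, 4, 11, 18, 13, 14, 17, 12, 10, 15]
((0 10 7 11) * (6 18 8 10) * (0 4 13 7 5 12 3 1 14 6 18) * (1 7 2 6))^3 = ((0 18 8 10 5 12 3 7 11 4 13 2 6)(1 14))^3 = (0 10 3 4 6 8 12 11 2 18 5 7 13)(1 14)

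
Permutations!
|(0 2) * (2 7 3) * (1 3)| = |(0 7 1 3 2)| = 5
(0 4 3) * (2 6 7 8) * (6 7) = (0 4 3)(2 7 8) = [4, 1, 7, 0, 3, 5, 6, 8, 2]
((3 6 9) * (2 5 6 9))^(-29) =((2 5 6)(3 9))^(-29) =(2 5 6)(3 9)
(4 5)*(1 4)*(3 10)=(1 4 5)(3 10)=[0, 4, 2, 10, 5, 1, 6, 7, 8, 9, 3]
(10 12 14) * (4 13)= (4 13)(10 12 14)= [0, 1, 2, 3, 13, 5, 6, 7, 8, 9, 12, 11, 14, 4, 10]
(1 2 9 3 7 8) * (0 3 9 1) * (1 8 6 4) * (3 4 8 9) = (0 4 1 2 9 3 7 6 8) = [4, 2, 9, 7, 1, 5, 8, 6, 0, 3]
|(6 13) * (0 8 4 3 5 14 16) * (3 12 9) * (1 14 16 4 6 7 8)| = |(0 1 14 4 12 9 3 5 16)(6 13 7 8)| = 36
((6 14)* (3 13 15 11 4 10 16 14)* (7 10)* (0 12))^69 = ((0 12)(3 13 15 11 4 7 10 16 14 6))^69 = (0 12)(3 6 14 16 10 7 4 11 15 13)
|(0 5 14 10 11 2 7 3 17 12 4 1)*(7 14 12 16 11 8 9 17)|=40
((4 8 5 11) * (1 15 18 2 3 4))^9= (18)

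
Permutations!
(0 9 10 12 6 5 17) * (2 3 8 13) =[9, 1, 3, 8, 4, 17, 5, 7, 13, 10, 12, 11, 6, 2, 14, 15, 16, 0] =(0 9 10 12 6 5 17)(2 3 8 13)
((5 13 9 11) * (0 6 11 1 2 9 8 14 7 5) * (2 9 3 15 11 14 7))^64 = (0 6 14 2 3 15 11)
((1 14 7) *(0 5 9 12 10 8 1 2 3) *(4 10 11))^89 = ((0 5 9 12 11 4 10 8 1 14 7 2 3))^89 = (0 2 14 8 4 12 5 3 7 1 10 11 9)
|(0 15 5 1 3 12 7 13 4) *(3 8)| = |(0 15 5 1 8 3 12 7 13 4)| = 10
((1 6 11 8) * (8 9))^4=((1 6 11 9 8))^4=(1 8 9 11 6)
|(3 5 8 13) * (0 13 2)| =6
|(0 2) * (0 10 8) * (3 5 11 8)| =7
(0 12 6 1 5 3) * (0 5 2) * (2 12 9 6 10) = (0 9 6 1 12 10 2)(3 5) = [9, 12, 0, 5, 4, 3, 1, 7, 8, 6, 2, 11, 10]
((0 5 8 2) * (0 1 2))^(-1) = ((0 5 8)(1 2))^(-1) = (0 8 5)(1 2)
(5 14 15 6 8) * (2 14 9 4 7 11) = [0, 1, 14, 3, 7, 9, 8, 11, 5, 4, 10, 2, 12, 13, 15, 6] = (2 14 15 6 8 5 9 4 7 11)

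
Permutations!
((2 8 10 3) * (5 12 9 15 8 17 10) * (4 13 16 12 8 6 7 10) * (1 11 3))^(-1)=((1 11 3 2 17 4 13 16 12 9 15 6 7 10)(5 8))^(-1)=(1 10 7 6 15 9 12 16 13 4 17 2 3 11)(5 8)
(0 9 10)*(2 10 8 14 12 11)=[9, 1, 10, 3, 4, 5, 6, 7, 14, 8, 0, 2, 11, 13, 12]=(0 9 8 14 12 11 2 10)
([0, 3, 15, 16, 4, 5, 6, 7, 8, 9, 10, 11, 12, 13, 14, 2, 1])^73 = (1 3 16)(2 15)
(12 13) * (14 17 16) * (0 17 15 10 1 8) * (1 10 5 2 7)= (0 17 16 14 15 5 2 7 1 8)(12 13)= [17, 8, 7, 3, 4, 2, 6, 1, 0, 9, 10, 11, 13, 12, 15, 5, 14, 16]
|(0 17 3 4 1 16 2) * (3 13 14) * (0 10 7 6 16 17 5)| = |(0 5)(1 17 13 14 3 4)(2 10 7 6 16)| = 30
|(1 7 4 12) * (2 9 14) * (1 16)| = |(1 7 4 12 16)(2 9 14)| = 15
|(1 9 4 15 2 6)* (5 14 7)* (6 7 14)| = |(1 9 4 15 2 7 5 6)| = 8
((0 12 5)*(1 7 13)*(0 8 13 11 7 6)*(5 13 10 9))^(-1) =(0 6 1 13 12)(5 9 10 8)(7 11)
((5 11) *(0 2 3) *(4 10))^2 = ((0 2 3)(4 10)(5 11))^2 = (11)(0 3 2)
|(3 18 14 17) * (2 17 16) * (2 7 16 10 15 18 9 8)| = 20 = |(2 17 3 9 8)(7 16)(10 15 18 14)|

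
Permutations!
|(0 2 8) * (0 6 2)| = 3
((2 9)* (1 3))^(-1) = ((1 3)(2 9))^(-1) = (1 3)(2 9)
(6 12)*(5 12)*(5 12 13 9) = (5 13 9)(6 12) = [0, 1, 2, 3, 4, 13, 12, 7, 8, 5, 10, 11, 6, 9]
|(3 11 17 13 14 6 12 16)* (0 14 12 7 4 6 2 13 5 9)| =33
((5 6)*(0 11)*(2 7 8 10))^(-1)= (0 11)(2 10 8 7)(5 6)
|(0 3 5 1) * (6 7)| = 4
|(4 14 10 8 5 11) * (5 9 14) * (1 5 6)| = 20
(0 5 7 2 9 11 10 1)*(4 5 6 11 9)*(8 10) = (0 6 11 8 10 1)(2 4 5 7) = [6, 0, 4, 3, 5, 7, 11, 2, 10, 9, 1, 8]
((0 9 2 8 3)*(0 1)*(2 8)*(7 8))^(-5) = (0 9 7 8 3 1)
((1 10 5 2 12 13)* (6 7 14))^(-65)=((1 10 5 2 12 13)(6 7 14))^(-65)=(1 10 5 2 12 13)(6 7 14)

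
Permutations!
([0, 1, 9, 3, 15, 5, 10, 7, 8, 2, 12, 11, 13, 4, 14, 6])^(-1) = [0, 1, 9, 3, 13, 5, 15, 7, 8, 2, 6, 11, 10, 12, 14, 4]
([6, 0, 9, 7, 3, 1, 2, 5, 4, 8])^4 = (0 8 5 2 3)(1 9 7 6 4)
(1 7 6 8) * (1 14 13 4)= (1 7 6 8 14 13 4)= [0, 7, 2, 3, 1, 5, 8, 6, 14, 9, 10, 11, 12, 4, 13]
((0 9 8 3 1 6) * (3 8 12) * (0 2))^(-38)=(0 1 9 6 12 2 3)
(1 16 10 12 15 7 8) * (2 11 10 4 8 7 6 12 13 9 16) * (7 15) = (1 2 11 10 13 9 16 4 8)(6 12 7 15) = [0, 2, 11, 3, 8, 5, 12, 15, 1, 16, 13, 10, 7, 9, 14, 6, 4]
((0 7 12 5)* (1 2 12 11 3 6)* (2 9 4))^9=(0 12 4 1 3 7 5 2 9 6 11)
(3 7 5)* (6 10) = [0, 1, 2, 7, 4, 3, 10, 5, 8, 9, 6] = (3 7 5)(6 10)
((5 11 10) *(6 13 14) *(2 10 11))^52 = ((2 10 5)(6 13 14))^52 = (2 10 5)(6 13 14)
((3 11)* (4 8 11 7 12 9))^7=(12)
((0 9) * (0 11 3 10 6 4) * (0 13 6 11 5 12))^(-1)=((0 9 5 12)(3 10 11)(4 13 6))^(-1)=(0 12 5 9)(3 11 10)(4 6 13)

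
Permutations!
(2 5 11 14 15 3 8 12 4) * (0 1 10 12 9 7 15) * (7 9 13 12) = (0 1 10 7 15 3 8 13 12 4 2 5 11 14) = [1, 10, 5, 8, 2, 11, 6, 15, 13, 9, 7, 14, 4, 12, 0, 3]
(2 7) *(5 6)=(2 7)(5 6)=[0, 1, 7, 3, 4, 6, 5, 2]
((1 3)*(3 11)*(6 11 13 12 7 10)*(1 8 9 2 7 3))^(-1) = (1 11 6 10 7 2 9 8 3 12 13)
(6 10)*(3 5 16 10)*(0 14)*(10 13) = [14, 1, 2, 5, 4, 16, 3, 7, 8, 9, 6, 11, 12, 10, 0, 15, 13] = (0 14)(3 5 16 13 10 6)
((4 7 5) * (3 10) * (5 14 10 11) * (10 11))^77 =((3 10)(4 7 14 11 5))^77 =(3 10)(4 14 5 7 11)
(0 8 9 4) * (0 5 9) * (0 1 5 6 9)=(0 8 1 5)(4 6 9)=[8, 5, 2, 3, 6, 0, 9, 7, 1, 4]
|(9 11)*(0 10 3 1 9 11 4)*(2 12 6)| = |(0 10 3 1 9 4)(2 12 6)| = 6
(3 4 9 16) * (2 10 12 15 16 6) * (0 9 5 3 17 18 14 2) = (0 9 6)(2 10 12 15 16 17 18 14)(3 4 5) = [9, 1, 10, 4, 5, 3, 0, 7, 8, 6, 12, 11, 15, 13, 2, 16, 17, 18, 14]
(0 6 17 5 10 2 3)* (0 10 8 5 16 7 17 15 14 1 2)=(0 6 15 14 1 2 3 10)(5 8)(7 17 16)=[6, 2, 3, 10, 4, 8, 15, 17, 5, 9, 0, 11, 12, 13, 1, 14, 7, 16]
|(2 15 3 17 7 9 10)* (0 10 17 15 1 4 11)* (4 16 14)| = |(0 10 2 1 16 14 4 11)(3 15)(7 9 17)| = 24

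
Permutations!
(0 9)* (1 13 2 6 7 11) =(0 9)(1 13 2 6 7 11) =[9, 13, 6, 3, 4, 5, 7, 11, 8, 0, 10, 1, 12, 2]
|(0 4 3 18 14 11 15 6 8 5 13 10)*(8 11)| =|(0 4 3 18 14 8 5 13 10)(6 11 15)| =9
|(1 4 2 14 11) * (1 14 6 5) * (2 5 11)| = 12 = |(1 4 5)(2 6 11 14)|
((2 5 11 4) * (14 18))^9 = (2 5 11 4)(14 18)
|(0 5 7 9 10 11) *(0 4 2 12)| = 9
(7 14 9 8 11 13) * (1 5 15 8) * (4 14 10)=(1 5 15 8 11 13 7 10 4 14 9)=[0, 5, 2, 3, 14, 15, 6, 10, 11, 1, 4, 13, 12, 7, 9, 8]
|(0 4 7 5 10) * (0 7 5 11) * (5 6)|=|(0 4 6 5 10 7 11)|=7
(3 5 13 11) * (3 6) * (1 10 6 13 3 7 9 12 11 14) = [0, 10, 2, 5, 4, 3, 7, 9, 8, 12, 6, 13, 11, 14, 1] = (1 10 6 7 9 12 11 13 14)(3 5)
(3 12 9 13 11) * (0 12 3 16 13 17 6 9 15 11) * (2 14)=(0 12 15 11 16 13)(2 14)(6 9 17)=[12, 1, 14, 3, 4, 5, 9, 7, 8, 17, 10, 16, 15, 0, 2, 11, 13, 6]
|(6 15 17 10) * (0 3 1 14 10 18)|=9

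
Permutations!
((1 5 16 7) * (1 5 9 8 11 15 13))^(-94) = (1 8 15)(5 7 16)(9 11 13)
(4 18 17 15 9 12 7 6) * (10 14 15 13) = (4 18 17 13 10 14 15 9 12 7 6) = [0, 1, 2, 3, 18, 5, 4, 6, 8, 12, 14, 11, 7, 10, 15, 9, 16, 13, 17]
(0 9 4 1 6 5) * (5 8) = (0 9 4 1 6 8 5) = [9, 6, 2, 3, 1, 0, 8, 7, 5, 4]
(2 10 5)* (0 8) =[8, 1, 10, 3, 4, 2, 6, 7, 0, 9, 5] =(0 8)(2 10 5)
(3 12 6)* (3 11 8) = [0, 1, 2, 12, 4, 5, 11, 7, 3, 9, 10, 8, 6] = (3 12 6 11 8)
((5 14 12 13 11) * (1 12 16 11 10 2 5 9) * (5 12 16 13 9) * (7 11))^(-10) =(1 16 7 11 5 14 13 10 2 12 9)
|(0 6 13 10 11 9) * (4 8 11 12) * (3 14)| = |(0 6 13 10 12 4 8 11 9)(3 14)| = 18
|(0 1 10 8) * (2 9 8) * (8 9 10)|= 6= |(0 1 8)(2 10)|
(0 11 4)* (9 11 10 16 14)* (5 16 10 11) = [11, 1, 2, 3, 0, 16, 6, 7, 8, 5, 10, 4, 12, 13, 9, 15, 14] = (0 11 4)(5 16 14 9)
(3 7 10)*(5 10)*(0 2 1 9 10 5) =[2, 9, 1, 7, 4, 5, 6, 0, 8, 10, 3] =(0 2 1 9 10 3 7)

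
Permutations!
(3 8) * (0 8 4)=(0 8 3 4)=[8, 1, 2, 4, 0, 5, 6, 7, 3]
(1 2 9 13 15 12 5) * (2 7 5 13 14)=[0, 7, 9, 3, 4, 1, 6, 5, 8, 14, 10, 11, 13, 15, 2, 12]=(1 7 5)(2 9 14)(12 13 15)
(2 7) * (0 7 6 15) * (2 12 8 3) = (0 7 12 8 3 2 6 15) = [7, 1, 6, 2, 4, 5, 15, 12, 3, 9, 10, 11, 8, 13, 14, 0]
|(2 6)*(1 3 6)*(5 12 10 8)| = |(1 3 6 2)(5 12 10 8)| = 4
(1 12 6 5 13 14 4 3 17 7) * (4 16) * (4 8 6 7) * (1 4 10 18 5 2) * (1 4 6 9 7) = (1 12)(2 4 3 17 10 18 5 13 14 16 8 9 7 6) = [0, 12, 4, 17, 3, 13, 2, 6, 9, 7, 18, 11, 1, 14, 16, 15, 8, 10, 5]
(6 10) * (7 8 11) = (6 10)(7 8 11) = [0, 1, 2, 3, 4, 5, 10, 8, 11, 9, 6, 7]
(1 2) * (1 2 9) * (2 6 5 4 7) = (1 9)(2 6 5 4 7) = [0, 9, 6, 3, 7, 4, 5, 2, 8, 1]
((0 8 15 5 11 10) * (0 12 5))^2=(0 15 8)(5 10)(11 12)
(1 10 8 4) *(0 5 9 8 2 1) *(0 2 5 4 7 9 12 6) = (0 4 2 1 10 5 12 6)(7 9 8) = [4, 10, 1, 3, 2, 12, 0, 9, 7, 8, 5, 11, 6]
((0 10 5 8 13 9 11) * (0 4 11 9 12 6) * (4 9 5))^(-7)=(0 11 8 6 4 5 12 10 9 13)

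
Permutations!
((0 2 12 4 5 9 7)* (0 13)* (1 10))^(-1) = ((0 2 12 4 5 9 7 13)(1 10))^(-1) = (0 13 7 9 5 4 12 2)(1 10)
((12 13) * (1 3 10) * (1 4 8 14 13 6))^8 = ((1 3 10 4 8 14 13 12 6))^8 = (1 6 12 13 14 8 4 10 3)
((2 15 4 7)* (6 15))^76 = (2 6 15 4 7)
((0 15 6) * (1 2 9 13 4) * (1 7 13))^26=(0 6 15)(1 9 2)(4 13 7)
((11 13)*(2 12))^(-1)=(2 12)(11 13)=((2 12)(11 13))^(-1)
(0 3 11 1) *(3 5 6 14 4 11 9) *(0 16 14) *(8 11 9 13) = [5, 16, 2, 13, 9, 6, 0, 7, 11, 3, 10, 1, 12, 8, 4, 15, 14] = (0 5 6)(1 16 14 4 9 3 13 8 11)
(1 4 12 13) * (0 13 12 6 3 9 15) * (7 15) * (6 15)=(0 13 1 4 15)(3 9 7 6)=[13, 4, 2, 9, 15, 5, 3, 6, 8, 7, 10, 11, 12, 1, 14, 0]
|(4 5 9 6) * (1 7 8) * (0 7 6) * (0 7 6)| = |(0 6 4 5 9 7 8 1)| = 8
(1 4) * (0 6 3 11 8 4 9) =(0 6 3 11 8 4 1 9) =[6, 9, 2, 11, 1, 5, 3, 7, 4, 0, 10, 8]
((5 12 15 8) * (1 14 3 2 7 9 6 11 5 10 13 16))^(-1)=((1 14 3 2 7 9 6 11 5 12 15 8 10 13 16))^(-1)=(1 16 13 10 8 15 12 5 11 6 9 7 2 3 14)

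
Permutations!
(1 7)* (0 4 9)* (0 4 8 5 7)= [8, 0, 2, 3, 9, 7, 6, 1, 5, 4]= (0 8 5 7 1)(4 9)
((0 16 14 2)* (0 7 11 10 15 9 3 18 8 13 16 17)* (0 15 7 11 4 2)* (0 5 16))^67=(0 9 8 17 3 13 15 18)(2 10 4 11 7)(5 16 14)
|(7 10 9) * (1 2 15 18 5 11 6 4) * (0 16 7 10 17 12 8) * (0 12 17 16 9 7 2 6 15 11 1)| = 26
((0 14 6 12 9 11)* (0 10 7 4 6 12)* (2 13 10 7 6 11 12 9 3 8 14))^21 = ((0 2 13 10 6)(3 8 14 9 12)(4 11 7))^21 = (0 2 13 10 6)(3 8 14 9 12)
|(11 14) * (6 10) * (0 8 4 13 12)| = |(0 8 4 13 12)(6 10)(11 14)| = 10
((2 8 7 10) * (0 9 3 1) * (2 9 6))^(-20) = ((0 6 2 8 7 10 9 3 1))^(-20) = (0 3 10 8 6 1 9 7 2)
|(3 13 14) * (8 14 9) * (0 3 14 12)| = 6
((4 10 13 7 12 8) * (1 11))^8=(4 13 12)(7 8 10)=((1 11)(4 10 13 7 12 8))^8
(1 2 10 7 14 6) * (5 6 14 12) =(14)(1 2 10 7 12 5 6) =[0, 2, 10, 3, 4, 6, 1, 12, 8, 9, 7, 11, 5, 13, 14]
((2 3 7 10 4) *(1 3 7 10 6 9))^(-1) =(1 9 6 7 2 4 10 3)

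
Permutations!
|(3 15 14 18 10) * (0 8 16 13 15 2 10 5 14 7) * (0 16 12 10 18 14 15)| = |(0 8 12 10 3 2 18 5 15 7 16 13)| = 12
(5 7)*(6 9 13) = (5 7)(6 9 13) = [0, 1, 2, 3, 4, 7, 9, 5, 8, 13, 10, 11, 12, 6]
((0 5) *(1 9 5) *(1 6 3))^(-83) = (0 6 3 1 9 5)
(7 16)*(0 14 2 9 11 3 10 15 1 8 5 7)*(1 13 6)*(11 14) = (0 11 3 10 15 13 6 1 8 5 7 16)(2 9 14) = [11, 8, 9, 10, 4, 7, 1, 16, 5, 14, 15, 3, 12, 6, 2, 13, 0]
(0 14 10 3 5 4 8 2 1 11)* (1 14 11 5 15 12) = (0 11)(1 5 4 8 2 14 10 3 15 12) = [11, 5, 14, 15, 8, 4, 6, 7, 2, 9, 3, 0, 1, 13, 10, 12]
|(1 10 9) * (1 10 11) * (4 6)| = 2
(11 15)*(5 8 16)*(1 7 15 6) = (1 7 15 11 6)(5 8 16) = [0, 7, 2, 3, 4, 8, 1, 15, 16, 9, 10, 6, 12, 13, 14, 11, 5]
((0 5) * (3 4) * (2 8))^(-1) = ((0 5)(2 8)(3 4))^(-1) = (0 5)(2 8)(3 4)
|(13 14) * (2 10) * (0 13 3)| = 4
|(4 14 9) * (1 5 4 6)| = |(1 5 4 14 9 6)| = 6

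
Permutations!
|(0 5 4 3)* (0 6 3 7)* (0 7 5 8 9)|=6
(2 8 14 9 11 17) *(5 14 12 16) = (2 8 12 16 5 14 9 11 17) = [0, 1, 8, 3, 4, 14, 6, 7, 12, 11, 10, 17, 16, 13, 9, 15, 5, 2]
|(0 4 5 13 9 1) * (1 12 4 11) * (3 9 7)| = |(0 11 1)(3 9 12 4 5 13 7)| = 21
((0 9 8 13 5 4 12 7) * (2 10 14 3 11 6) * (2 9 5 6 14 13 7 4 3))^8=(0 6 14)(2 5 9)(3 8 10)(7 13 11)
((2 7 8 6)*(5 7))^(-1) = (2 6 8 7 5)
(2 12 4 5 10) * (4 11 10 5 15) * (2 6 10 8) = (2 12 11 8)(4 15)(6 10) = [0, 1, 12, 3, 15, 5, 10, 7, 2, 9, 6, 8, 11, 13, 14, 4]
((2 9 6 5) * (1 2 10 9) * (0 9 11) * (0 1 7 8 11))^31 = (0 9 6 5 10)(1 2 7 8 11)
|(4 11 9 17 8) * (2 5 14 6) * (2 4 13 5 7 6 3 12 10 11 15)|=10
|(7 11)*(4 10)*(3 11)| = 6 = |(3 11 7)(4 10)|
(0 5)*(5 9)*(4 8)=[9, 1, 2, 3, 8, 0, 6, 7, 4, 5]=(0 9 5)(4 8)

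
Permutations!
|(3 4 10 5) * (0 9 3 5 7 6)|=|(0 9 3 4 10 7 6)|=7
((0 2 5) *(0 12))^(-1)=(0 12 5 2)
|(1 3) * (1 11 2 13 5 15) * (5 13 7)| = 7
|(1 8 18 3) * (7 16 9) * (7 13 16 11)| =|(1 8 18 3)(7 11)(9 13 16)| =12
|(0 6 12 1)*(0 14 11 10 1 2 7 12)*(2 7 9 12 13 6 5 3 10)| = |(0 5 3 10 1 14 11 2 9 12 7 13 6)| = 13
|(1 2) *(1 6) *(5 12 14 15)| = 12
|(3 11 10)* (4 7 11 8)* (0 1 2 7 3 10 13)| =|(0 1 2 7 11 13)(3 8 4)| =6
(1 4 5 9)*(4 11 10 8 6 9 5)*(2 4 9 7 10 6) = (1 11 6 7 10 8 2 4 9) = [0, 11, 4, 3, 9, 5, 7, 10, 2, 1, 8, 6]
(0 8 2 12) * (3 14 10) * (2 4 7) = (0 8 4 7 2 12)(3 14 10) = [8, 1, 12, 14, 7, 5, 6, 2, 4, 9, 3, 11, 0, 13, 10]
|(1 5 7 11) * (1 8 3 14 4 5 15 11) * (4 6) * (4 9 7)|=18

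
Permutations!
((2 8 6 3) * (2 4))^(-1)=(2 4 3 6 8)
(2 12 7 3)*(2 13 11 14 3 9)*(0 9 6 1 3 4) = (0 9 2 12 7 6 1 3 13 11 14 4) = [9, 3, 12, 13, 0, 5, 1, 6, 8, 2, 10, 14, 7, 11, 4]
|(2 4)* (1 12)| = 2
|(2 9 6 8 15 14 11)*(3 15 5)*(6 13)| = |(2 9 13 6 8 5 3 15 14 11)| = 10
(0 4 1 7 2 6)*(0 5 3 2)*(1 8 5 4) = (0 1 7)(2 6 4 8 5 3) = [1, 7, 6, 2, 8, 3, 4, 0, 5]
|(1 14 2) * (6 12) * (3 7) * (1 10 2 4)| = 6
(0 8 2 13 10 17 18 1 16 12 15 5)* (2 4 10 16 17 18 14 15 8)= (0 2 13 16 12 8 4 10 18 1 17 14 15 5)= [2, 17, 13, 3, 10, 0, 6, 7, 4, 9, 18, 11, 8, 16, 15, 5, 12, 14, 1]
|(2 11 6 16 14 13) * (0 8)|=|(0 8)(2 11 6 16 14 13)|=6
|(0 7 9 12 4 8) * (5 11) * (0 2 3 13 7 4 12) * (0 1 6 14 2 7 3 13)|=|(0 4 8 7 9 1 6 14 2 13 3)(5 11)|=22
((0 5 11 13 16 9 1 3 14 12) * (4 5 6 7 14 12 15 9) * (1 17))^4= ((0 6 7 14 15 9 17 1 3 12)(4 5 11 13 16))^4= (0 15 3 7 17)(1 6 9 12 14)(4 16 13 11 5)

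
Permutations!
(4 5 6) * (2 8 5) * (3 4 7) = (2 8 5 6 7 3 4) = [0, 1, 8, 4, 2, 6, 7, 3, 5]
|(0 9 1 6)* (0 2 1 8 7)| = 12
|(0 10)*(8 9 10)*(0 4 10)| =|(0 8 9)(4 10)| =6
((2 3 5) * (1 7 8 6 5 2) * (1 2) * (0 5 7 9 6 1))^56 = (1 9 6 7 8) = ((0 5 2 3)(1 9 6 7 8))^56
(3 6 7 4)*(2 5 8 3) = (2 5 8 3 6 7 4) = [0, 1, 5, 6, 2, 8, 7, 4, 3]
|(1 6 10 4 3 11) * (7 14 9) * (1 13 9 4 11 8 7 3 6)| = |(3 8 7 14 4 6 10 11 13 9)| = 10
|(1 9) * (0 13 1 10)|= |(0 13 1 9 10)|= 5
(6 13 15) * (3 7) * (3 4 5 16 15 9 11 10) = (3 7 4 5 16 15 6 13 9 11 10) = [0, 1, 2, 7, 5, 16, 13, 4, 8, 11, 3, 10, 12, 9, 14, 6, 15]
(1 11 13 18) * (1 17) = (1 11 13 18 17) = [0, 11, 2, 3, 4, 5, 6, 7, 8, 9, 10, 13, 12, 18, 14, 15, 16, 1, 17]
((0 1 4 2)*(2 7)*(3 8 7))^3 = (0 3 2 4 7 1 8)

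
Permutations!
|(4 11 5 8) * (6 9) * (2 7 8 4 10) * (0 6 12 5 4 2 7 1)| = 42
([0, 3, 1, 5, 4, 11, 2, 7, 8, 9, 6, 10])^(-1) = (1 2 6 10 11 5 3)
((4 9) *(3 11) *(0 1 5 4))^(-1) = ((0 1 5 4 9)(3 11))^(-1) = (0 9 4 5 1)(3 11)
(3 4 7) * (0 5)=(0 5)(3 4 7)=[5, 1, 2, 4, 7, 0, 6, 3]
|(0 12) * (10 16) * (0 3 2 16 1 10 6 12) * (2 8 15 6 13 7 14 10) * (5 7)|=|(1 2 16 13 5 7 14 10)(3 8 15 6 12)|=40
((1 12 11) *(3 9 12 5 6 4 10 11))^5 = (1 11 10 4 6 5)(3 12 9)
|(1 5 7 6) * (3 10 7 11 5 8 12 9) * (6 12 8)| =|(1 6)(3 10 7 12 9)(5 11)| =10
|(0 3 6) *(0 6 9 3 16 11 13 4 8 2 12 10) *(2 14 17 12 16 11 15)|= |(0 11 13 4 8 14 17 12 10)(2 16 15)(3 9)|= 18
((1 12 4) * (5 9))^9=(12)(5 9)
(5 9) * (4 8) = (4 8)(5 9) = [0, 1, 2, 3, 8, 9, 6, 7, 4, 5]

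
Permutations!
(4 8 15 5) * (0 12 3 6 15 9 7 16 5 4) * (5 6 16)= [12, 1, 2, 16, 8, 0, 15, 5, 9, 7, 10, 11, 3, 13, 14, 4, 6]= (0 12 3 16 6 15 4 8 9 7 5)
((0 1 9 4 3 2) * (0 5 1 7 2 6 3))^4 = (0 1 7 9 2 4 5)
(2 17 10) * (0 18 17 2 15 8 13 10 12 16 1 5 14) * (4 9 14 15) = [18, 5, 2, 3, 9, 15, 6, 7, 13, 14, 4, 11, 16, 10, 0, 8, 1, 12, 17] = (0 18 17 12 16 1 5 15 8 13 10 4 9 14)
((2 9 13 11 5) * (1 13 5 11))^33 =((1 13)(2 9 5))^33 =(1 13)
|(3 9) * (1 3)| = 3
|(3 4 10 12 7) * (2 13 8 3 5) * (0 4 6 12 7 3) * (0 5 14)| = 60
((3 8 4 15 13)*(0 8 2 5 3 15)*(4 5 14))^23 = ((0 8 5 3 2 14 4)(13 15))^23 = (0 5 2 4 8 3 14)(13 15)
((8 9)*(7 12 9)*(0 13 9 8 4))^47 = ((0 13 9 4)(7 12 8))^47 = (0 4 9 13)(7 8 12)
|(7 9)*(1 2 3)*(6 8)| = |(1 2 3)(6 8)(7 9)| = 6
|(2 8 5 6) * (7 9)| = 4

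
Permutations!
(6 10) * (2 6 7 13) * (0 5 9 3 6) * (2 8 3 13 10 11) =[5, 1, 0, 6, 4, 9, 11, 10, 3, 13, 7, 2, 12, 8] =(0 5 9 13 8 3 6 11 2)(7 10)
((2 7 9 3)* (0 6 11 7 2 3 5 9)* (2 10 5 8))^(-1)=((0 6 11 7)(2 10 5 9 8))^(-1)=(0 7 11 6)(2 8 9 5 10)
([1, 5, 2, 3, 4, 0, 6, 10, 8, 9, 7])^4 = [1, 5, 2, 3, 4, 0, 6, 7, 8, 9, 10]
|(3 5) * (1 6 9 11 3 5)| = 5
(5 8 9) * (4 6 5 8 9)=(4 6 5 9 8)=[0, 1, 2, 3, 6, 9, 5, 7, 4, 8]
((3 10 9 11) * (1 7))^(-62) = ((1 7)(3 10 9 11))^(-62) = (3 9)(10 11)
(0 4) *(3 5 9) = [4, 1, 2, 5, 0, 9, 6, 7, 8, 3] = (0 4)(3 5 9)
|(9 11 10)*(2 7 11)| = |(2 7 11 10 9)| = 5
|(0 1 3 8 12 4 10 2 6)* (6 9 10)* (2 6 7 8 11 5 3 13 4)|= 33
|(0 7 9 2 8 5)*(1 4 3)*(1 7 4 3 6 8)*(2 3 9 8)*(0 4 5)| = 10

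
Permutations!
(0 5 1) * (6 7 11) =(0 5 1)(6 7 11) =[5, 0, 2, 3, 4, 1, 7, 11, 8, 9, 10, 6]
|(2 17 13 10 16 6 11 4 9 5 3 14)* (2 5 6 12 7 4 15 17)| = 33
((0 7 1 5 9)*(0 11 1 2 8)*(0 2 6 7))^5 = (1 5 9 11)(2 8)(6 7)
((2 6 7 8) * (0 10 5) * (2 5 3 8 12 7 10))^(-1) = ((0 2 6 10 3 8 5)(7 12))^(-1) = (0 5 8 3 10 6 2)(7 12)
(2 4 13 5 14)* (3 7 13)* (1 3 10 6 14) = (1 3 7 13 5)(2 4 10 6 14) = [0, 3, 4, 7, 10, 1, 14, 13, 8, 9, 6, 11, 12, 5, 2]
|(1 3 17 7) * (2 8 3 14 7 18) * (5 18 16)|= |(1 14 7)(2 8 3 17 16 5 18)|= 21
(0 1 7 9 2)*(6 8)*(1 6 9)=(0 6 8 9 2)(1 7)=[6, 7, 0, 3, 4, 5, 8, 1, 9, 2]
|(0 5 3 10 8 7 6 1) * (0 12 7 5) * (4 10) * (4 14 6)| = 10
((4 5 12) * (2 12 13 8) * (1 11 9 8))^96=((1 11 9 8 2 12 4 5 13))^96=(1 4 8)(2 11 5)(9 13 12)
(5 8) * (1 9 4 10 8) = [0, 9, 2, 3, 10, 1, 6, 7, 5, 4, 8] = (1 9 4 10 8 5)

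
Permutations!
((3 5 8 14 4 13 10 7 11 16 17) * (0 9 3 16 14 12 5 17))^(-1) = ((0 9 3 17 16)(4 13 10 7 11 14)(5 8 12))^(-1) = (0 16 17 3 9)(4 14 11 7 10 13)(5 12 8)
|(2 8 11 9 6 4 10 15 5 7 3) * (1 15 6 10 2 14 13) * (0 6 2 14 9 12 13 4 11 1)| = |(0 6 11 12 13)(1 15 5 7 3 9 10 2 8)(4 14)| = 90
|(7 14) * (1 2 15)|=|(1 2 15)(7 14)|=6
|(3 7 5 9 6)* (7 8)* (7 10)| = 7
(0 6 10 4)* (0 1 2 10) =(0 6)(1 2 10 4) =[6, 2, 10, 3, 1, 5, 0, 7, 8, 9, 4]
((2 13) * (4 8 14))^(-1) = (2 13)(4 14 8)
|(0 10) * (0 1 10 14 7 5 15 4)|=|(0 14 7 5 15 4)(1 10)|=6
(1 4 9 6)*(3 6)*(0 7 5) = (0 7 5)(1 4 9 3 6) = [7, 4, 2, 6, 9, 0, 1, 5, 8, 3]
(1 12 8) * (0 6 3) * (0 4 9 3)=(0 6)(1 12 8)(3 4 9)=[6, 12, 2, 4, 9, 5, 0, 7, 1, 3, 10, 11, 8]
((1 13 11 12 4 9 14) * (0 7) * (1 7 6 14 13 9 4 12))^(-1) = (0 7 14 6)(1 11 13 9)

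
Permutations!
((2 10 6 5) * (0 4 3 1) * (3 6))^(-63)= (0 4 6 5 2 10 3 1)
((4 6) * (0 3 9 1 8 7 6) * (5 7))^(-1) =((0 3 9 1 8 5 7 6 4))^(-1) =(0 4 6 7 5 8 1 9 3)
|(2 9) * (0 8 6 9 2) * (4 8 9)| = 6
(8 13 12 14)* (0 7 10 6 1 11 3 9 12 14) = (0 7 10 6 1 11 3 9 12)(8 13 14) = [7, 11, 2, 9, 4, 5, 1, 10, 13, 12, 6, 3, 0, 14, 8]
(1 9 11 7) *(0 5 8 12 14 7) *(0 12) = [5, 9, 2, 3, 4, 8, 6, 1, 0, 11, 10, 12, 14, 13, 7] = (0 5 8)(1 9 11 12 14 7)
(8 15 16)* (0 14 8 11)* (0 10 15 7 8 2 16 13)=(0 14 2 16 11 10 15 13)(7 8)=[14, 1, 16, 3, 4, 5, 6, 8, 7, 9, 15, 10, 12, 0, 2, 13, 11]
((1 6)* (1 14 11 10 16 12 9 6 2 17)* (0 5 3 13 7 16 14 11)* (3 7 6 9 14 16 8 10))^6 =(17)(0 12 10 7)(3 6)(5 14 16 8)(11 13)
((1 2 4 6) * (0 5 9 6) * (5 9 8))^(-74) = (0 2 6)(1 9 4) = ((0 9 6 1 2 4)(5 8))^(-74)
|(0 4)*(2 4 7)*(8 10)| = 4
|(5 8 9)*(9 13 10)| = |(5 8 13 10 9)| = 5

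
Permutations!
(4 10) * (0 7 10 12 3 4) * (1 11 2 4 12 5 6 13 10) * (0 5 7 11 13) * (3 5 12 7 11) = (0 3 7 1 13 10 12 5 6)(2 4 11) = [3, 13, 4, 7, 11, 6, 0, 1, 8, 9, 12, 2, 5, 10]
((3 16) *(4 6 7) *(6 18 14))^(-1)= ((3 16)(4 18 14 6 7))^(-1)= (3 16)(4 7 6 14 18)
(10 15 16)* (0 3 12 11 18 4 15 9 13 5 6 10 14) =(0 3 12 11 18 4 15 16 14)(5 6 10 9 13) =[3, 1, 2, 12, 15, 6, 10, 7, 8, 13, 9, 18, 11, 5, 0, 16, 14, 17, 4]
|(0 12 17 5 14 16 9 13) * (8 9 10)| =|(0 12 17 5 14 16 10 8 9 13)| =10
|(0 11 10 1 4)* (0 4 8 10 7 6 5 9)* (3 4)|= |(0 11 7 6 5 9)(1 8 10)(3 4)|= 6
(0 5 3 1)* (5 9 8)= (0 9 8 5 3 1)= [9, 0, 2, 1, 4, 3, 6, 7, 5, 8]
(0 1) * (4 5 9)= (0 1)(4 5 9)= [1, 0, 2, 3, 5, 9, 6, 7, 8, 4]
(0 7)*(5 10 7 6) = (0 6 5 10 7) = [6, 1, 2, 3, 4, 10, 5, 0, 8, 9, 7]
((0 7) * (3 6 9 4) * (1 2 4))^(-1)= (0 7)(1 9 6 3 4 2)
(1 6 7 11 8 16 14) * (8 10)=(1 6 7 11 10 8 16 14)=[0, 6, 2, 3, 4, 5, 7, 11, 16, 9, 8, 10, 12, 13, 1, 15, 14]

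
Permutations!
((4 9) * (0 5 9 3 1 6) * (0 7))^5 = ((0 5 9 4 3 1 6 7))^5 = (0 1 9 7 3 5 6 4)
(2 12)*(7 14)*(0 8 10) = (0 8 10)(2 12)(7 14) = [8, 1, 12, 3, 4, 5, 6, 14, 10, 9, 0, 11, 2, 13, 7]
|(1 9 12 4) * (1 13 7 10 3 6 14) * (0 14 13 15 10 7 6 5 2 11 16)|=|(0 14 1 9 12 4 15 10 3 5 2 11 16)(6 13)|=26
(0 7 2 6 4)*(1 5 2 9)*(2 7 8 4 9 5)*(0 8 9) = (0 9 1 2 6)(4 8)(5 7) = [9, 2, 6, 3, 8, 7, 0, 5, 4, 1]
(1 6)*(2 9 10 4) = (1 6)(2 9 10 4) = [0, 6, 9, 3, 2, 5, 1, 7, 8, 10, 4]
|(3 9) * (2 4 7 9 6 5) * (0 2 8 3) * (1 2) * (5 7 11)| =11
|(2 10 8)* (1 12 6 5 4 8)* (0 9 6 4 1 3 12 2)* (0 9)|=|(1 2 10 3 12 4 8 9 6 5)|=10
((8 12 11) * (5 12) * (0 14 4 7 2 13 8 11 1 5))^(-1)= (0 8 13 2 7 4 14)(1 12 5)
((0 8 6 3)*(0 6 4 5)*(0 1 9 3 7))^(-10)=(0 7 6 3 9 1 5 4 8)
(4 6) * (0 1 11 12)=(0 1 11 12)(4 6)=[1, 11, 2, 3, 6, 5, 4, 7, 8, 9, 10, 12, 0]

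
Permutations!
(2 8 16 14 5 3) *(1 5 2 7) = (1 5 3 7)(2 8 16 14) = [0, 5, 8, 7, 4, 3, 6, 1, 16, 9, 10, 11, 12, 13, 2, 15, 14]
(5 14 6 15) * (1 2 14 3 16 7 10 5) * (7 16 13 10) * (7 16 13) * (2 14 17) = (1 14 6 15)(2 17)(3 7 16 13 10 5) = [0, 14, 17, 7, 4, 3, 15, 16, 8, 9, 5, 11, 12, 10, 6, 1, 13, 2]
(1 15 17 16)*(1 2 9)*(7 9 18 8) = (1 15 17 16 2 18 8 7 9) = [0, 15, 18, 3, 4, 5, 6, 9, 7, 1, 10, 11, 12, 13, 14, 17, 2, 16, 8]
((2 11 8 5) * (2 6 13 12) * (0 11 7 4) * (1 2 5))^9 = ((0 11 8 1 2 7 4)(5 6 13 12))^9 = (0 8 2 4 11 1 7)(5 6 13 12)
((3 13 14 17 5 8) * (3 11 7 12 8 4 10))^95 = (3 5 13 4 14 10 17)(7 11 8 12)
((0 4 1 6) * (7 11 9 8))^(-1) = (0 6 1 4)(7 8 9 11)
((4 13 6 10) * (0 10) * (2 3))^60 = ((0 10 4 13 6)(2 3))^60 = (13)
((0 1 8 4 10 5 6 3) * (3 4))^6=(0 8)(1 3)(4 5)(6 10)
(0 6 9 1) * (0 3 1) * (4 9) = (0 6 4 9)(1 3) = [6, 3, 2, 1, 9, 5, 4, 7, 8, 0]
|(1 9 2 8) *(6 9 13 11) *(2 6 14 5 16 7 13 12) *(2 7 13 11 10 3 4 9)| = |(1 12 7 11 14 5 16 13 10 3 4 9 6 2 8)| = 15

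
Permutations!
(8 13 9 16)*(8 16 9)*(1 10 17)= (1 10 17)(8 13)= [0, 10, 2, 3, 4, 5, 6, 7, 13, 9, 17, 11, 12, 8, 14, 15, 16, 1]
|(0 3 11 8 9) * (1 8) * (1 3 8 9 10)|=|(0 8 10 1 9)(3 11)|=10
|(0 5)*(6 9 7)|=6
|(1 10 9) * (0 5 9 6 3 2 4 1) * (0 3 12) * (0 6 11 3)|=6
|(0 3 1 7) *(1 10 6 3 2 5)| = |(0 2 5 1 7)(3 10 6)| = 15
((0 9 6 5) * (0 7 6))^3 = (0 9)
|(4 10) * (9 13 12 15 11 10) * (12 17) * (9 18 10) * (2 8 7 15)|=9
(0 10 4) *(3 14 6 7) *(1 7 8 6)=(0 10 4)(1 7 3 14)(6 8)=[10, 7, 2, 14, 0, 5, 8, 3, 6, 9, 4, 11, 12, 13, 1]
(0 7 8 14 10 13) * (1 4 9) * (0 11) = [7, 4, 2, 3, 9, 5, 6, 8, 14, 1, 13, 0, 12, 11, 10] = (0 7 8 14 10 13 11)(1 4 9)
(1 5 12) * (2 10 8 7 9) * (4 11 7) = (1 5 12)(2 10 8 4 11 7 9) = [0, 5, 10, 3, 11, 12, 6, 9, 4, 2, 8, 7, 1]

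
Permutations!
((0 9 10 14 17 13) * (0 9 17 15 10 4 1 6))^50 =(0 17 13 9 4 1 6)(10 15 14)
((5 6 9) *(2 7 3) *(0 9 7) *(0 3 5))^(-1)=((0 9)(2 3)(5 6 7))^(-1)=(0 9)(2 3)(5 7 6)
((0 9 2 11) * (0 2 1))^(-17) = ((0 9 1)(2 11))^(-17) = (0 9 1)(2 11)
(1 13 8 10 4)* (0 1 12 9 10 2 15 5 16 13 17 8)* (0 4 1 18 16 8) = [18, 17, 15, 3, 12, 8, 6, 7, 2, 10, 1, 11, 9, 4, 14, 5, 13, 0, 16] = (0 18 16 13 4 12 9 10 1 17)(2 15 5 8)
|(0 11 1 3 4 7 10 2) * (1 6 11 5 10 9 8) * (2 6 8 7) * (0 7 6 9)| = 12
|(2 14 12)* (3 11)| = |(2 14 12)(3 11)| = 6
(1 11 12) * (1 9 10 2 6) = (1 11 12 9 10 2 6) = [0, 11, 6, 3, 4, 5, 1, 7, 8, 10, 2, 12, 9]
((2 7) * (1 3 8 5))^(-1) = ((1 3 8 5)(2 7))^(-1) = (1 5 8 3)(2 7)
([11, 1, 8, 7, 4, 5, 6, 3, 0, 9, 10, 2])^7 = (0 8 2 11)(3 7)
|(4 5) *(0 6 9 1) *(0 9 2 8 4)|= |(0 6 2 8 4 5)(1 9)|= 6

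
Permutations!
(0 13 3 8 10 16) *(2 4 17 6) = (0 13 3 8 10 16)(2 4 17 6) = [13, 1, 4, 8, 17, 5, 2, 7, 10, 9, 16, 11, 12, 3, 14, 15, 0, 6]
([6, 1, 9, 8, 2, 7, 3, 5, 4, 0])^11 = [4, 1, 3, 9, 6, 7, 2, 5, 0, 8]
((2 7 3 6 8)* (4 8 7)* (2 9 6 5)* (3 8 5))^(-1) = ((2 4 5)(6 7 8 9))^(-1) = (2 5 4)(6 9 8 7)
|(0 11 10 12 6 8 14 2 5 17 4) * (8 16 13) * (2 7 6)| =24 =|(0 11 10 12 2 5 17 4)(6 16 13 8 14 7)|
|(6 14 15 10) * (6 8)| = |(6 14 15 10 8)| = 5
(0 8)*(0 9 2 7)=[8, 1, 7, 3, 4, 5, 6, 0, 9, 2]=(0 8 9 2 7)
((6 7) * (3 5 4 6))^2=(3 4 7 5 6)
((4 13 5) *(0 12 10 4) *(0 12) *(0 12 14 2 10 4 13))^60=((0 12 4)(2 10 13 5 14))^60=(14)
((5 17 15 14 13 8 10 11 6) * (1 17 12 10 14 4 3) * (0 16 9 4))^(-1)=((0 16 9 4 3 1 17 15)(5 12 10 11 6)(8 14 13))^(-1)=(0 15 17 1 3 4 9 16)(5 6 11 10 12)(8 13 14)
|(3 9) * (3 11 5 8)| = |(3 9 11 5 8)| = 5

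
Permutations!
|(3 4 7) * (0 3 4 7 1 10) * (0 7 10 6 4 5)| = |(0 3 10 7 5)(1 6 4)| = 15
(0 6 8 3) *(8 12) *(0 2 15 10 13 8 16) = (0 6 12 16)(2 15 10 13 8 3) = [6, 1, 15, 2, 4, 5, 12, 7, 3, 9, 13, 11, 16, 8, 14, 10, 0]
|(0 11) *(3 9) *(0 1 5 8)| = 10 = |(0 11 1 5 8)(3 9)|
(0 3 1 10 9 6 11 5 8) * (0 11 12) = (0 3 1 10 9 6 12)(5 8 11) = [3, 10, 2, 1, 4, 8, 12, 7, 11, 6, 9, 5, 0]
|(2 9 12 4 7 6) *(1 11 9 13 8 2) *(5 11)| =|(1 5 11 9 12 4 7 6)(2 13 8)| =24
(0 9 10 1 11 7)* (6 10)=(0 9 6 10 1 11 7)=[9, 11, 2, 3, 4, 5, 10, 0, 8, 6, 1, 7]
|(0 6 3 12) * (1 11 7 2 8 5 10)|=28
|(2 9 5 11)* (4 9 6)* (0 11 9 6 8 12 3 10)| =14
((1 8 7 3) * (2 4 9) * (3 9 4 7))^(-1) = ((1 8 3)(2 7 9))^(-1) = (1 3 8)(2 9 7)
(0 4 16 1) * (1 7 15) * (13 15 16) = (0 4 13 15 1)(7 16) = [4, 0, 2, 3, 13, 5, 6, 16, 8, 9, 10, 11, 12, 15, 14, 1, 7]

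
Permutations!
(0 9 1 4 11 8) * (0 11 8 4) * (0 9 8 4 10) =(0 8 11 10)(1 9) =[8, 9, 2, 3, 4, 5, 6, 7, 11, 1, 0, 10]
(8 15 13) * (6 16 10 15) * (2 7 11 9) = (2 7 11 9)(6 16 10 15 13 8) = [0, 1, 7, 3, 4, 5, 16, 11, 6, 2, 15, 9, 12, 8, 14, 13, 10]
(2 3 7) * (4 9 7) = (2 3 4 9 7) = [0, 1, 3, 4, 9, 5, 6, 2, 8, 7]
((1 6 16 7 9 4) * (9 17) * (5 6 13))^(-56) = ((1 13 5 6 16 7 17 9 4))^(-56) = (1 9 7 6 13 4 17 16 5)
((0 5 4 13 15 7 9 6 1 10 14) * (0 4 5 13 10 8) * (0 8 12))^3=(0 7 1 13 9 12 15 6)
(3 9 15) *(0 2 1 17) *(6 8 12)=(0 2 1 17)(3 9 15)(6 8 12)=[2, 17, 1, 9, 4, 5, 8, 7, 12, 15, 10, 11, 6, 13, 14, 3, 16, 0]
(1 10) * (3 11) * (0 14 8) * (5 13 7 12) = (0 14 8)(1 10)(3 11)(5 13 7 12) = [14, 10, 2, 11, 4, 13, 6, 12, 0, 9, 1, 3, 5, 7, 8]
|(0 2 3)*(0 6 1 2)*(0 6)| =5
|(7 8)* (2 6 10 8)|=5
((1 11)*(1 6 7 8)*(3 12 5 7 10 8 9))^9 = ((1 11 6 10 8)(3 12 5 7 9))^9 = (1 8 10 6 11)(3 9 7 5 12)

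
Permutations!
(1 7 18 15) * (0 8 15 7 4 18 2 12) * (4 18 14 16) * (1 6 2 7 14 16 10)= (0 8 15 6 2 12)(1 18 14 10)(4 16)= [8, 18, 12, 3, 16, 5, 2, 7, 15, 9, 1, 11, 0, 13, 10, 6, 4, 17, 14]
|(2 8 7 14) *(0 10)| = |(0 10)(2 8 7 14)| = 4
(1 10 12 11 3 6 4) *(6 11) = (1 10 12 6 4)(3 11) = [0, 10, 2, 11, 1, 5, 4, 7, 8, 9, 12, 3, 6]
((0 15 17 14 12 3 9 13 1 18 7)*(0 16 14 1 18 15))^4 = (1 15 17)(3 7)(9 16)(12 18)(13 14)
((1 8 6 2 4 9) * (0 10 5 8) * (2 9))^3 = ((0 10 5 8 6 9 1)(2 4))^3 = (0 8 1 5 9 10 6)(2 4)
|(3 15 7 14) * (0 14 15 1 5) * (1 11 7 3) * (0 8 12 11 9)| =|(0 14 1 5 8 12 11 7 15 3 9)| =11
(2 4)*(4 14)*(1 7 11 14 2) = [0, 7, 2, 3, 1, 5, 6, 11, 8, 9, 10, 14, 12, 13, 4] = (1 7 11 14 4)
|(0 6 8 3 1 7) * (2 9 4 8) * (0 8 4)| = |(0 6 2 9)(1 7 8 3)| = 4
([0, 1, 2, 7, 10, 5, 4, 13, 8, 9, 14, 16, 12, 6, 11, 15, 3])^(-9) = [0, 1, 2, 3, 4, 5, 6, 7, 8, 9, 10, 11, 12, 13, 14, 15, 16]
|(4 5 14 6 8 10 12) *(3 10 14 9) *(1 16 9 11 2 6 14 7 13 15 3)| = |(1 16 9)(2 6 8 7 13 15 3 10 12 4 5 11)| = 12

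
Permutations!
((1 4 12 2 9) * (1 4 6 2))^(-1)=((1 6 2 9 4 12))^(-1)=(1 12 4 9 2 6)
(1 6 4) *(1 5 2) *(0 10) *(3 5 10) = (0 3 5 2 1 6 4 10) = [3, 6, 1, 5, 10, 2, 4, 7, 8, 9, 0]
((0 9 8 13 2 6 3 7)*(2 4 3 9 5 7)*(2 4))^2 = (0 7 5)(2 9 13 6 8)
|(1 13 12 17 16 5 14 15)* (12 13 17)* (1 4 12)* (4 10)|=9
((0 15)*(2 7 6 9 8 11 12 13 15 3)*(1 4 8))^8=(0 8 7 13 1 3 11 6 15 4 2 12 9)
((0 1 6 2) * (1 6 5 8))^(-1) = (0 2 6)(1 8 5)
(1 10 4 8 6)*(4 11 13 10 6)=[0, 6, 2, 3, 8, 5, 1, 7, 4, 9, 11, 13, 12, 10]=(1 6)(4 8)(10 11 13)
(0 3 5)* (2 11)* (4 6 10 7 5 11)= [3, 1, 4, 11, 6, 0, 10, 5, 8, 9, 7, 2]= (0 3 11 2 4 6 10 7 5)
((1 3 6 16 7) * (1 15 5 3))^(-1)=(3 5 15 7 16 6)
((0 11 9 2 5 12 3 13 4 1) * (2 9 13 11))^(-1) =(0 1 4 13 11 3 12 5 2)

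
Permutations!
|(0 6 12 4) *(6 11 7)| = |(0 11 7 6 12 4)| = 6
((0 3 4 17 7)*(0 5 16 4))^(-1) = (0 3)(4 16 5 7 17)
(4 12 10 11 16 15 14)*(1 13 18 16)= (1 13 18 16 15 14 4 12 10 11)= [0, 13, 2, 3, 12, 5, 6, 7, 8, 9, 11, 1, 10, 18, 4, 14, 15, 17, 16]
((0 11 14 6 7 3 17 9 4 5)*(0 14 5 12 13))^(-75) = (0 4 3 14)(5 13 9 7)(6 11 12 17)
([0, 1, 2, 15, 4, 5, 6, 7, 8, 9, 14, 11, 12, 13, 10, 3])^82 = [0, 1, 2, 3, 4, 5, 6, 7, 8, 9, 10, 11, 12, 13, 14, 15]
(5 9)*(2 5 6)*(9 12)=[0, 1, 5, 3, 4, 12, 2, 7, 8, 6, 10, 11, 9]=(2 5 12 9 6)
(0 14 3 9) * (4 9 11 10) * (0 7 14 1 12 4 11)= (0 1 12 4 9 7 14 3)(10 11)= [1, 12, 2, 0, 9, 5, 6, 14, 8, 7, 11, 10, 4, 13, 3]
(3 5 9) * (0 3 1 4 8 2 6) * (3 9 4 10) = (0 9 1 10 3 5 4 8 2 6) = [9, 10, 6, 5, 8, 4, 0, 7, 2, 1, 3]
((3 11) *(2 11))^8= ((2 11 3))^8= (2 3 11)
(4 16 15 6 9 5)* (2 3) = (2 3)(4 16 15 6 9 5) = [0, 1, 3, 2, 16, 4, 9, 7, 8, 5, 10, 11, 12, 13, 14, 6, 15]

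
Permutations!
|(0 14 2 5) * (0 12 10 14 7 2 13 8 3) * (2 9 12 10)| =11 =|(0 7 9 12 2 5 10 14 13 8 3)|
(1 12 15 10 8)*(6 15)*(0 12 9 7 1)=[12, 9, 2, 3, 4, 5, 15, 1, 0, 7, 8, 11, 6, 13, 14, 10]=(0 12 6 15 10 8)(1 9 7)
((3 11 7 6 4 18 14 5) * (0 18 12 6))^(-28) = (18)(4 6 12)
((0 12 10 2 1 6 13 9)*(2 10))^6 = ((0 12 2 1 6 13 9))^6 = (0 9 13 6 1 2 12)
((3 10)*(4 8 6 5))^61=(3 10)(4 8 6 5)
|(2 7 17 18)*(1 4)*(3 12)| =|(1 4)(2 7 17 18)(3 12)| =4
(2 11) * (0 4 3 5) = (0 4 3 5)(2 11) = [4, 1, 11, 5, 3, 0, 6, 7, 8, 9, 10, 2]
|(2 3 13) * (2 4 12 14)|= 6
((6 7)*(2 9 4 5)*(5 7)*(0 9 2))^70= ((0 9 4 7 6 5))^70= (0 6 4)(5 7 9)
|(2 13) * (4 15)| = |(2 13)(4 15)| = 2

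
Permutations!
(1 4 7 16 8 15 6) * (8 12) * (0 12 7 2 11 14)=(0 12 8 15 6 1 4 2 11 14)(7 16)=[12, 4, 11, 3, 2, 5, 1, 16, 15, 9, 10, 14, 8, 13, 0, 6, 7]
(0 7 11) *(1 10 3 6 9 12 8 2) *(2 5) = (0 7 11)(1 10 3 6 9 12 8 5 2) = [7, 10, 1, 6, 4, 2, 9, 11, 5, 12, 3, 0, 8]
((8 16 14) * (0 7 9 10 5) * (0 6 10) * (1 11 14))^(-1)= ((0 7 9)(1 11 14 8 16)(5 6 10))^(-1)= (0 9 7)(1 16 8 14 11)(5 10 6)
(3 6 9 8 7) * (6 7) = (3 7)(6 9 8) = [0, 1, 2, 7, 4, 5, 9, 3, 6, 8]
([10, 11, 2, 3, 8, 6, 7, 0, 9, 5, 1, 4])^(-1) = [7, 10, 2, 3, 11, 9, 5, 6, 4, 8, 0, 1]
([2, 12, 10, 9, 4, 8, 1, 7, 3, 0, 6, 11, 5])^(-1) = [9, 6, 0, 8, 4, 12, 10, 7, 5, 3, 2, 11, 1]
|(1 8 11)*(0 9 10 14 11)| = |(0 9 10 14 11 1 8)| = 7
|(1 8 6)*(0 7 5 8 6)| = 4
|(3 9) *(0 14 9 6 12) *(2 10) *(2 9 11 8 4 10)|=|(0 14 11 8 4 10 9 3 6 12)|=10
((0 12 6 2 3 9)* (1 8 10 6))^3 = (0 8 2)(1 6 9)(3 12 10)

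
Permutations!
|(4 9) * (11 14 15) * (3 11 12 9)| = 7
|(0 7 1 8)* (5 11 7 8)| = 4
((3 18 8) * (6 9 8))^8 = ((3 18 6 9 8))^8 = (3 9 18 8 6)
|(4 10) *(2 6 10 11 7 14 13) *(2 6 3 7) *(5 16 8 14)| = |(2 3 7 5 16 8 14 13 6 10 4 11)| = 12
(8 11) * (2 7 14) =[0, 1, 7, 3, 4, 5, 6, 14, 11, 9, 10, 8, 12, 13, 2] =(2 7 14)(8 11)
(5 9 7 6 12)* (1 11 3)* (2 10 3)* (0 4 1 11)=[4, 0, 10, 11, 1, 9, 12, 6, 8, 7, 3, 2, 5]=(0 4 1)(2 10 3 11)(5 9 7 6 12)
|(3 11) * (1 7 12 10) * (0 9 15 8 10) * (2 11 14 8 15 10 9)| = |(15)(0 2 11 3 14 8 9 10 1 7 12)| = 11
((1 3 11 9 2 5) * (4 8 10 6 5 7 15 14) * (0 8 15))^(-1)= (0 7 2 9 11 3 1 5 6 10 8)(4 14 15)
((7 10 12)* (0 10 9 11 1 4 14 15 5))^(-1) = (0 5 15 14 4 1 11 9 7 12 10)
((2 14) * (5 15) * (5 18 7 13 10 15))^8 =(7 15 13 18 10)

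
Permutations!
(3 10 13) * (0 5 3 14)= (0 5 3 10 13 14)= [5, 1, 2, 10, 4, 3, 6, 7, 8, 9, 13, 11, 12, 14, 0]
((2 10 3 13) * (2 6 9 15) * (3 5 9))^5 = ((2 10 5 9 15)(3 13 6))^5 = (15)(3 6 13)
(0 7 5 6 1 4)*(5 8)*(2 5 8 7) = [2, 4, 5, 3, 0, 6, 1, 7, 8] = (8)(0 2 5 6 1 4)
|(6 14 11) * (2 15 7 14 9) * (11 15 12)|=15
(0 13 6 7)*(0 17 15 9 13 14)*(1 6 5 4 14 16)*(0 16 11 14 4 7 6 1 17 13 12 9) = (0 11 14 16 17 15)(5 7 13)(9 12) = [11, 1, 2, 3, 4, 7, 6, 13, 8, 12, 10, 14, 9, 5, 16, 0, 17, 15]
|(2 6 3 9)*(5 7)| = 4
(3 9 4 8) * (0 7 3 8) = (0 7 3 9 4) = [7, 1, 2, 9, 0, 5, 6, 3, 8, 4]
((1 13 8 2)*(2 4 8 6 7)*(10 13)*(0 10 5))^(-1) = ((0 10 13 6 7 2 1 5)(4 8))^(-1) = (0 5 1 2 7 6 13 10)(4 8)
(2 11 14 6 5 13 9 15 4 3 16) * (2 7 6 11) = (3 16 7 6 5 13 9 15 4)(11 14) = [0, 1, 2, 16, 3, 13, 5, 6, 8, 15, 10, 14, 12, 9, 11, 4, 7]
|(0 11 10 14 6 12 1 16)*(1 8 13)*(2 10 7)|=|(0 11 7 2 10 14 6 12 8 13 1 16)|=12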